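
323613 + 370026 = 693639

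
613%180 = 73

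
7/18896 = 7/18896=0.00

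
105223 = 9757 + 95466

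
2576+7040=9616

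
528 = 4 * 132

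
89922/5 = 89922/5 = 17984.40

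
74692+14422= 89114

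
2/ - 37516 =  - 1/18758=- 0.00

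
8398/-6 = - 1400 + 1/3 = - 1399.67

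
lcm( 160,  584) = 11680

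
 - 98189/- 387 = 98189/387= 253.72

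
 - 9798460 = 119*( - 82340 )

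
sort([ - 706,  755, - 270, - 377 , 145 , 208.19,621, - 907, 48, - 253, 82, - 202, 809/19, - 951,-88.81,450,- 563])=[ - 951, - 907,  -  706, - 563 , - 377, -270, - 253, - 202, - 88.81, 809/19,  48,  82,  145,208.19, 450, 621,755 ]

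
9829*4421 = 43454009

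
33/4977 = 11/1659=0.01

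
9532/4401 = 2+730/4401=2.17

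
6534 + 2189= 8723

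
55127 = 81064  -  25937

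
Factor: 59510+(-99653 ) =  - 40143 = - 3^1*13381^1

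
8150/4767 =1 + 3383/4767 = 1.71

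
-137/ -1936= 137/1936 = 0.07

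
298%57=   13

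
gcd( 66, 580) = 2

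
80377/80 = 80377/80 = 1004.71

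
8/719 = 8/719 = 0.01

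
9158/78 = 4579/39 = 117.41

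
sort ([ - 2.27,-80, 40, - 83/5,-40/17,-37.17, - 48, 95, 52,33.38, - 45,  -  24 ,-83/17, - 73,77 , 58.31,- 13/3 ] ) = [- 80 , -73,-48, - 45, - 37.17, - 24, - 83/5, - 83/17,-13/3, - 40/17,  -  2.27,  33.38, 40 , 52, 58.31, 77, 95]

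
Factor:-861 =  - 3^1*7^1*41^1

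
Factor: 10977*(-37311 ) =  - 3^2*3659^1*12437^1 = - 409562847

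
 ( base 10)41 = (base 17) 27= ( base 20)21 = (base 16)29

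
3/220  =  3/220 = 0.01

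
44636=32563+12073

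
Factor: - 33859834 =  - 2^1*43^1*47^1*8377^1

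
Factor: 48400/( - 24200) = - 2 = -2^1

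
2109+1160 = 3269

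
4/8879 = 4/8879 = 0.00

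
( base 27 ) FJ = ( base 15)1D4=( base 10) 424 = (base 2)110101000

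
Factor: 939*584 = 2^3*3^1*73^1*313^1 =548376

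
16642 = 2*8321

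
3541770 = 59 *60030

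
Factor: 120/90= 2^2*3^( - 1 ) = 4/3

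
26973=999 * 27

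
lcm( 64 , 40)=320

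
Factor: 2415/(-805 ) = - 3 =- 3^1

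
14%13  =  1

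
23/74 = 23/74  =  0.31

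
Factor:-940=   - 2^2*5^1* 47^1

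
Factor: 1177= 11^1*107^1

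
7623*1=7623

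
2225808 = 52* 42804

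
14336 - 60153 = - 45817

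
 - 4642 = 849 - 5491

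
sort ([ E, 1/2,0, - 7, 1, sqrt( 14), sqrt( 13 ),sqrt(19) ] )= [ - 7, 0, 1/2,1, E,sqrt(13 ), sqrt( 14),sqrt( 19 ) ]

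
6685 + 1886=8571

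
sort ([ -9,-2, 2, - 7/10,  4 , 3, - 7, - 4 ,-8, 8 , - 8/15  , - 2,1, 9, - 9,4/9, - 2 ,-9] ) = [ - 9, - 9, - 9 ,-8, - 7,- 4, - 2 ,-2, - 2,-7/10,  -  8/15, 4/9,  1,2,  3,4 , 8, 9 ]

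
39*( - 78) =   -  3042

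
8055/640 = 12+75/128 = 12.59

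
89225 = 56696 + 32529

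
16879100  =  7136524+9742576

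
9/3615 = 3/1205 =0.00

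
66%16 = 2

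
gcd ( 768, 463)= 1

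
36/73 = 36/73 = 0.49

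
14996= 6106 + 8890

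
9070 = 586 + 8484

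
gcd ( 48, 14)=2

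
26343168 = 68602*384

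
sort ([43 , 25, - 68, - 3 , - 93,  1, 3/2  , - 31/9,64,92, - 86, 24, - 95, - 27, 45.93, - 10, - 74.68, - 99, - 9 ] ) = [-99, - 95, - 93, - 86,-74.68, - 68 ,-27, -10, - 9, - 31/9, - 3, 1,3/2, 24,  25,43,  45.93,64,92 ] 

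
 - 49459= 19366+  - 68825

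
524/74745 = 524/74745= 0.01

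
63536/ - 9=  - 63536/9=- 7059.56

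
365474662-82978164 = 282496498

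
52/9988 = 13/2497 = 0.01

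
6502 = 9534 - 3032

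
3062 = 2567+495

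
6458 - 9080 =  - 2622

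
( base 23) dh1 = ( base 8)16145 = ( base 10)7269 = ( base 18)147f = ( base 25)bfj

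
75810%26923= 21964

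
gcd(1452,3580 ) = 4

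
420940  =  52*8095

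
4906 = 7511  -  2605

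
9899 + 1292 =11191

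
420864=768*548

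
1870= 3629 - 1759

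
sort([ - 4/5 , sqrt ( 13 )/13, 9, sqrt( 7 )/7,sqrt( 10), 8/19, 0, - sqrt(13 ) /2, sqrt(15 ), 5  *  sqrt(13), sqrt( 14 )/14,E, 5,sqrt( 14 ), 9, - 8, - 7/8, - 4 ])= [- 8,-4 , - sqrt( 13 )/2, - 7/8,  -  4/5,0, sqrt ( 14)/14,sqrt(13 )/13, sqrt( 7 )/7 , 8/19, E,sqrt(10), sqrt ( 14),sqrt( 15), 5,9,9, 5*sqrt( 13 )] 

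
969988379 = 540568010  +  429420369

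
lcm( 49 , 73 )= 3577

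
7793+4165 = 11958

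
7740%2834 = 2072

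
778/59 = 778/59 = 13.19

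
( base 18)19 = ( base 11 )25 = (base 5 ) 102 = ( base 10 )27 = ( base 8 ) 33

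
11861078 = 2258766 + 9602312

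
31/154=31/154 = 0.20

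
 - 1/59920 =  - 1/59920 = -0.00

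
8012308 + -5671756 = 2340552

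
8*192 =1536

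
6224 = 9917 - 3693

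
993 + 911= 1904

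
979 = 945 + 34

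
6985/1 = 6985=6985.00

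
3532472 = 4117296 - 584824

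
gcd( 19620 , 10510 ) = 10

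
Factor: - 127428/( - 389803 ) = 2^2*  3^1*7^1*37^1 * 41^1*251^( - 1 )*1553^(- 1 )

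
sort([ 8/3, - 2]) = [ - 2, 8/3]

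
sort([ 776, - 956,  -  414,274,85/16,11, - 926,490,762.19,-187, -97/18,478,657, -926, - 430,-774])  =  [ - 956, - 926,  -  926, - 774, - 430,  -  414, - 187, - 97/18, 85/16,11 , 274,478, 490, 657,762.19, 776]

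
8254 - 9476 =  - 1222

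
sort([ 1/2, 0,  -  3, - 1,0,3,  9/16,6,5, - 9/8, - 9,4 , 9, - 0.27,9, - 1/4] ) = [ - 9, - 3 ,-9/8, - 1, - 0.27, - 1/4, 0, 0, 1/2, 9/16,3,4,5,6, 9,9]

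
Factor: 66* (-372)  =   - 2^3*3^2*11^1*31^1 = - 24552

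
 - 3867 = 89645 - 93512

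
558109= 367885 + 190224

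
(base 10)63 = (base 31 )21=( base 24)2f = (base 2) 111111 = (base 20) 33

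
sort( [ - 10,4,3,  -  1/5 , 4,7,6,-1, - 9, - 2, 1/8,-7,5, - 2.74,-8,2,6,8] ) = [ - 10 , - 9, - 8, - 7 , - 2.74, - 2, - 1, - 1/5,1/8, 2,3, 4,4,5,6, 6,7, 8 ] 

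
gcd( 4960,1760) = 160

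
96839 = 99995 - 3156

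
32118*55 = 1766490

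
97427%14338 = 11399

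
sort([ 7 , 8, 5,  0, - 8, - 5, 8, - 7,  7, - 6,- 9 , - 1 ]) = [ - 9, - 8,- 7, - 6, - 5, - 1,0, 5, 7,7,  8, 8] 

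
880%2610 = 880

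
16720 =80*209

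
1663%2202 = 1663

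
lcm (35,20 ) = 140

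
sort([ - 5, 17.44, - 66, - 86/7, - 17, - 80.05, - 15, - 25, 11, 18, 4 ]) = [ - 80.05,  -  66, - 25, - 17, - 15, - 86/7, - 5, 4, 11, 17.44, 18 ]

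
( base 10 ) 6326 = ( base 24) ANE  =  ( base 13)2b58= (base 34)5g2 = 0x18b6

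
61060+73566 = 134626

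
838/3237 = 838/3237 = 0.26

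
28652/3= 28652/3 =9550.67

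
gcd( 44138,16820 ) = 58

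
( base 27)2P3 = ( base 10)2136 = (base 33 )1VO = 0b100001011000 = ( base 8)4130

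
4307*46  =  198122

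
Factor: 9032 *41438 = 374268016  =  2^4*1129^1*20719^1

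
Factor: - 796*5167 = -4112932 = -2^2*199^1*5167^1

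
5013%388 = 357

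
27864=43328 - 15464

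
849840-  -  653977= 1503817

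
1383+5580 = 6963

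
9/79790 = 9/79790 = 0.00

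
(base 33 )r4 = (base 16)37F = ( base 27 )164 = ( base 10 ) 895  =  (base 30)tp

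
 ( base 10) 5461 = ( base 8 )12525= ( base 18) GF7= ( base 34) 4OL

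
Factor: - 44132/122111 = -2^2 * 59^1*653^ (  -  1)=- 236/653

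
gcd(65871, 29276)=7319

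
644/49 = 13 + 1/7 = 13.14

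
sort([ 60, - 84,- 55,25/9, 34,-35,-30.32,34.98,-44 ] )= [ - 84,-55, - 44, - 35,-30.32,  25/9,34 , 34.98 , 60]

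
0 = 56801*0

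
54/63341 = 54/63341 = 0.00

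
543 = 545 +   -  2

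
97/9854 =97/9854 = 0.01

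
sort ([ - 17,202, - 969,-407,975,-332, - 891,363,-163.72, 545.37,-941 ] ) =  [ - 969,-941,-891,  -  407, - 332,- 163.72,-17,202, 363  ,  545.37,975 ] 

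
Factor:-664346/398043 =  - 706/423= -2^1*3^( - 2 )*47^( - 1 )*353^1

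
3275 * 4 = 13100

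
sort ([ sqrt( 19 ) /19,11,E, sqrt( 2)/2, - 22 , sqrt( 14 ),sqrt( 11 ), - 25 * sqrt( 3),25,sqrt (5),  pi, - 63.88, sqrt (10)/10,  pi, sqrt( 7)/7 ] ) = [ - 63.88, - 25*sqrt( 3 ),-22,sqrt( 19)/19,sqrt( 10)/10,sqrt(7)/7,sqrt( 2)/2 , sqrt (5),  E , pi,pi,sqrt( 11 ) , sqrt( 14 ) , 11, 25 ] 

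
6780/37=183 + 9/37=183.24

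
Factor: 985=5^1*197^1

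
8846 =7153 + 1693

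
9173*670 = 6145910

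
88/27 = 3+ 7/27  =  3.26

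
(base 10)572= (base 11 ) 480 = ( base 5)4242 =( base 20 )18c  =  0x23C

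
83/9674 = 83/9674=0.01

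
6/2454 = 1/409 = 0.00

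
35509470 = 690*51463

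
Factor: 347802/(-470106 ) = -91/123 = -3^(-1) * 7^1*13^1*41^(-1 ) 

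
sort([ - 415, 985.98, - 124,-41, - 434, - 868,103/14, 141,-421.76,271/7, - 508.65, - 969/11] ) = [-868,-508.65, - 434, - 421.76, - 415, - 124, - 969/11,- 41, 103/14,271/7,141,985.98 ]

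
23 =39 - 16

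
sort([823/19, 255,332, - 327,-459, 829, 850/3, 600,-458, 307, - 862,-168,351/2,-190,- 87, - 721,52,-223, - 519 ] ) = [ - 862,-721, - 519,-459,-458,-327,- 223,-190,-168, - 87,823/19, 52,  351/2,255,850/3 , 307 , 332, 600, 829 ]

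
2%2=0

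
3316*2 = 6632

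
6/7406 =3/3703 = 0.00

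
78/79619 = 78/79619  =  0.00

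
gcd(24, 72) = 24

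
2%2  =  0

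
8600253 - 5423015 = 3177238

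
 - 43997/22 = - 2000 + 3/22 = - 1999.86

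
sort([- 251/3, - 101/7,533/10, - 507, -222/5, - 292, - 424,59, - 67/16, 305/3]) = [ - 507,-424, -292, - 251/3, - 222/5, - 101/7, - 67/16,533/10, 59 , 305/3 ] 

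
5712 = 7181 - 1469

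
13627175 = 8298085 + 5329090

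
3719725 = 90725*41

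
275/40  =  55/8 = 6.88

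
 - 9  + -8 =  - 17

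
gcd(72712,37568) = 8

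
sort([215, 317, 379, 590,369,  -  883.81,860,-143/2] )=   [ - 883.81, - 143/2, 215, 317,369, 379, 590,860]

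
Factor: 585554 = 2^1*292777^1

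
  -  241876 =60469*( - 4)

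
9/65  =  9/65 = 0.14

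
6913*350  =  2419550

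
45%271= 45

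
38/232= 19/116  =  0.16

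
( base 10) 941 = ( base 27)17N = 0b1110101101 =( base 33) SH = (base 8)1655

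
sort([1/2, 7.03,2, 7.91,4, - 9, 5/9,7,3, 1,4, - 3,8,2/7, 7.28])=[ - 9, - 3,  2/7, 1/2,5/9, 1 , 2,3, 4,4,7, 7.03,7.28,7.91, 8]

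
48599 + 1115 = 49714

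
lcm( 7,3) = 21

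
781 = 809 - 28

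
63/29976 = 21/9992 = 0.00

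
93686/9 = 10409+5/9 =10409.56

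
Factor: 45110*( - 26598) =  - 2^2*3^1*5^1*11^1*13^2*31^1*347^1 = - 1199835780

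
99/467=99/467=   0.21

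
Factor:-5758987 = - 13^1*97^1*4567^1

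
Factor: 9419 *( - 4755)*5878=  - 2^1*3^1*5^1*317^1*2939^1*9419^1 = - 263260013910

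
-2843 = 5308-8151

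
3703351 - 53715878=-50012527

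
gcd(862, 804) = 2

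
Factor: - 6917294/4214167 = -2^1*149^(- 1 )*449^1 * 7703^1*28283^ (-1) 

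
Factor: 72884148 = 2^2 * 3^1*23^1*199^1 * 1327^1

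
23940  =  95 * 252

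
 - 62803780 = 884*(-71045 ) 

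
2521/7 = 360 + 1/7=360.14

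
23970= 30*799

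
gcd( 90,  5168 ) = 2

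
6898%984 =10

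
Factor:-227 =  - 227^1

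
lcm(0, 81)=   0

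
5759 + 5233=10992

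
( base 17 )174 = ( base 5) 3122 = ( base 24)h4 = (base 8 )634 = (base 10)412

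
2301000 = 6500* 354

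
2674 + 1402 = 4076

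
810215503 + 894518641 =1704734144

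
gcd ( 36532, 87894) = 2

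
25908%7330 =3918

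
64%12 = 4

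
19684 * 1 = 19684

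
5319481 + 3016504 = 8335985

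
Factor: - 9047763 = -3^2*23^1*109^1*401^1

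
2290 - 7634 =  - 5344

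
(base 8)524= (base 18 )10G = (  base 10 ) 340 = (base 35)9p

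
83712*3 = 251136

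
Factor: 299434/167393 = 2^1*  149717^1*167393^( - 1 )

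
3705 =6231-2526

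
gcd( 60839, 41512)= 1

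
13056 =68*192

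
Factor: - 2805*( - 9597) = 26919585 = 3^2*5^1*7^1*11^1*17^1*457^1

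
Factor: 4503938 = 2^1*691^1* 3259^1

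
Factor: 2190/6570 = 3^( -1 ) = 1/3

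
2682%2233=449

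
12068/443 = 12068/443  =  27.24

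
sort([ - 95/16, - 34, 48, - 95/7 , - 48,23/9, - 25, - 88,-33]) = [ - 88, - 48, - 34, - 33, - 25, - 95/7, - 95/16,23/9, 48 ]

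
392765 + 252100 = 644865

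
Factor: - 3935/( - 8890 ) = 2^ (  -  1)*7^( - 1)*127^( - 1)*787^1 = 787/1778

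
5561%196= 73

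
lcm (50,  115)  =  1150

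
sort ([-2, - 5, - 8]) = [ - 8, - 5,-2]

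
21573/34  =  634 + 1/2  =  634.50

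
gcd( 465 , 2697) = 93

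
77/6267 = 77/6267 = 0.01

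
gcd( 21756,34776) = 84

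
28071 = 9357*3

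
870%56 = 30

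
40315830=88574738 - 48258908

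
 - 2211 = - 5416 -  - 3205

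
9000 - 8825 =175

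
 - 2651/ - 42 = 2651/42 = 63.12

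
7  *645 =4515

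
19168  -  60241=-41073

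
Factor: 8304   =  2^4*3^1*  173^1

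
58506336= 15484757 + 43021579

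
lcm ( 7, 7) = 7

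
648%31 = 28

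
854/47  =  854/47 = 18.17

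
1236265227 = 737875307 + 498389920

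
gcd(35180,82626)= 2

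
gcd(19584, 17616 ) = 48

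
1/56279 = 1/56279 = 0.00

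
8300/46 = 4150/23 = 180.43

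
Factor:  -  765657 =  - 3^2*241^1*353^1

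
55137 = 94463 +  - 39326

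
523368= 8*65421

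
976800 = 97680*10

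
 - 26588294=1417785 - 28006079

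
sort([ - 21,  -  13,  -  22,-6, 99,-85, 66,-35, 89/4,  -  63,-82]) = [ - 85, - 82, - 63 , - 35, - 22,  -  21, -13,-6, 89/4, 66 , 99] 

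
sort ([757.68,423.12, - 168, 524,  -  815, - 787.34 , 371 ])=[ - 815, - 787.34, - 168, 371,  423.12, 524, 757.68]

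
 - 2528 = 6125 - 8653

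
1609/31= 51 + 28/31 = 51.90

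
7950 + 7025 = 14975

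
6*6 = 36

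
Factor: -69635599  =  -11^1*6330509^1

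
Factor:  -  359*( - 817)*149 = 43702147= 19^1*43^1*149^1*359^1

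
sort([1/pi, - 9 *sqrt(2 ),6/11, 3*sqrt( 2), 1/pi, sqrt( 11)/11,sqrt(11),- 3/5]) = [ - 9*sqrt(2),- 3/5,sqrt( 11 ) /11 , 1/pi, 1/pi,  6/11, sqrt(11 ), 3*sqrt( 2)]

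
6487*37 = 240019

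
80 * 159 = 12720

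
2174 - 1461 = 713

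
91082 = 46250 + 44832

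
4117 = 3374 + 743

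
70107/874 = 70107/874 = 80.21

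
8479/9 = 8479/9 = 942.11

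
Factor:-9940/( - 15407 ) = 20/31 = 2^2* 5^1*31^( - 1 ) 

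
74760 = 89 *840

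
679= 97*7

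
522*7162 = 3738564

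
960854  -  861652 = 99202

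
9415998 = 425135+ 8990863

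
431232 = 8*53904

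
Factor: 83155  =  5^1*16631^1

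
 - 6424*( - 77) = 494648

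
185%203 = 185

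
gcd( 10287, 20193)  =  381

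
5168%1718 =14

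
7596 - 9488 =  - 1892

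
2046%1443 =603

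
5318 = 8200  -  2882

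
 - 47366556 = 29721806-77088362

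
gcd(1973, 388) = 1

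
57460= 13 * 4420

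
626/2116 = 313/1058 = 0.30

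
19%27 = 19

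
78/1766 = 39/883 = 0.04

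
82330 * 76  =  6257080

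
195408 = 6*32568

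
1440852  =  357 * 4036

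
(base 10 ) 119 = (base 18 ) 6B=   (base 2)1110111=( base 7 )230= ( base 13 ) 92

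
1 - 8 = - 7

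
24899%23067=1832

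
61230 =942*65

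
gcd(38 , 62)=2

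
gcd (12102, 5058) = 6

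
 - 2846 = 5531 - 8377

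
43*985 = 42355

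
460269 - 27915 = 432354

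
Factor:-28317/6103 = -3^1* 17^( - 1) * 359^( - 1)*9439^1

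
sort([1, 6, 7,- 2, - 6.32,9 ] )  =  [ - 6.32, - 2, 1,6,7,9]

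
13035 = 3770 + 9265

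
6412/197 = 6412/197 = 32.55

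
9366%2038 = 1214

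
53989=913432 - 859443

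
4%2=0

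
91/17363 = 91/17363 = 0.01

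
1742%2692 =1742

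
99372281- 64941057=34431224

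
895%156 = 115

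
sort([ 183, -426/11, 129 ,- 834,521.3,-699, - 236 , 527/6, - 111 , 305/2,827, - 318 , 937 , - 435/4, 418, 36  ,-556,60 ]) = [ - 834 ,-699,- 556,  -  318,-236 , - 111, - 435/4,  -  426/11,36 , 60 , 527/6 , 129,305/2,183,418, 521.3, 827,937]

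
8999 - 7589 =1410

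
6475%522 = 211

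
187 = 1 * 187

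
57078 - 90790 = -33712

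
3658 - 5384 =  - 1726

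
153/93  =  51/31 = 1.65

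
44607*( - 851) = -37960557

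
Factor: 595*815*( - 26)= - 2^1*5^2*7^1*13^1*17^1*163^1 = -12608050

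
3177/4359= 1059/1453 = 0.73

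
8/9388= 2/2347= 0.00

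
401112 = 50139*8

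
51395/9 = 51395/9=5710.56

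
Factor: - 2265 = - 3^1* 5^1 * 151^1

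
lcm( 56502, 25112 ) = 226008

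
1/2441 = 1/2441 = 0.00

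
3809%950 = 9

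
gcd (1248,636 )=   12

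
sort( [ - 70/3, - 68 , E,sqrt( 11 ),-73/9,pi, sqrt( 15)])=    [-68, - 70/3,  -  73/9, E,pi,sqrt( 11),sqrt( 15)] 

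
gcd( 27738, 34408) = 46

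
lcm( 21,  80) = 1680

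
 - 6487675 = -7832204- - 1344529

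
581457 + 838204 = 1419661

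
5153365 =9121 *565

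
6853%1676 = 149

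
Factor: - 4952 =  - 2^3 * 619^1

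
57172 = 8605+48567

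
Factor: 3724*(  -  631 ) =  -2^2*7^2*19^1*631^1 = -  2349844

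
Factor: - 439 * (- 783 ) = 3^3*29^1*439^1 = 343737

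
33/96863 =33/96863 = 0.00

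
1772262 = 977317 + 794945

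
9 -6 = 3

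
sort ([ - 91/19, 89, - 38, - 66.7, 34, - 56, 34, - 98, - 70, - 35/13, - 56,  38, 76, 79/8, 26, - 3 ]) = [ - 98, - 70,  -  66.7, - 56,-56 , - 38 , - 91/19 , - 3,  -  35/13,79/8,26,34,34, 38, 76, 89] 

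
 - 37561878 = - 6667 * 5634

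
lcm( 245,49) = 245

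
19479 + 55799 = 75278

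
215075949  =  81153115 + 133922834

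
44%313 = 44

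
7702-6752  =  950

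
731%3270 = 731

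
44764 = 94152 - 49388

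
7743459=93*83263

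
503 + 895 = 1398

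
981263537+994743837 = 1976007374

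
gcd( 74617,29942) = 1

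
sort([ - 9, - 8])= [  -  9, - 8]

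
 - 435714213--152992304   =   - 282721909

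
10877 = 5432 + 5445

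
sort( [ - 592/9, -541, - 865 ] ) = [-865, -541, -592/9]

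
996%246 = 12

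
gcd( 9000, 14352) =24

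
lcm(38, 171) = 342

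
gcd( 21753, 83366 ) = 1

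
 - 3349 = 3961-7310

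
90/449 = 90/449=0.20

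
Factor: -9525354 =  - 2^1*3^1*37^1*107^1*401^1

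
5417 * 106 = 574202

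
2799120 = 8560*327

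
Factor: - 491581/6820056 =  - 2^( - 3)*3^( - 2 )*94723^( - 1 )*491581^1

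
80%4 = 0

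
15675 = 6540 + 9135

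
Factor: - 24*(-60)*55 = 79200 = 2^5*3^2*5^2*11^1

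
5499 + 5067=10566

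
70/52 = 35/26 = 1.35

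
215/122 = 215/122 = 1.76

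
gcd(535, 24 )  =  1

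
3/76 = 3/76 = 0.04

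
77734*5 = 388670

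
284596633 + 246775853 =531372486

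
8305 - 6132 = 2173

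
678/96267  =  226/32089= 0.01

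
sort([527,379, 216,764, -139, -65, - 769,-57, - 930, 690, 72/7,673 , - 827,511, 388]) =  [ -930, - 827 ,-769, - 139 ,-65,- 57, 72/7,216 , 379,  388, 511, 527, 673, 690, 764 ]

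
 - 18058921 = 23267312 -41326233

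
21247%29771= 21247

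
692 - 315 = 377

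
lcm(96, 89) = 8544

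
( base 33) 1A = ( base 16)2b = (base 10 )43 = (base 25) 1I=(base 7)61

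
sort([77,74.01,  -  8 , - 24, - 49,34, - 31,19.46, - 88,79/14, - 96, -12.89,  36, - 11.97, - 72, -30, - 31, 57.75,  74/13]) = [ - 96, - 88, - 72,-49, - 31,-31, - 30, - 24, - 12.89, - 11.97,-8,79/14, 74/13,19.46, 34, 36,57.75,74.01, 77]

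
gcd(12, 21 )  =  3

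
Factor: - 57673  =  -7^2*11^1*107^1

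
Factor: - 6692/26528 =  - 1673/6632 = -2^ (-3) *7^1*239^1*829^(-1 )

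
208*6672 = 1387776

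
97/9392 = 97/9392 = 0.01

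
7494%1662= 846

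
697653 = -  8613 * ( - 81)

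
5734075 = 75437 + 5658638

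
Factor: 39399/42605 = 3^1*5^( - 1)*23^1*571^1*8521^( - 1 )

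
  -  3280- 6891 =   -  10171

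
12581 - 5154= 7427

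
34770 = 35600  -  830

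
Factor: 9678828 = 2^2*3^1*19^1*42451^1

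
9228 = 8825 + 403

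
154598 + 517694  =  672292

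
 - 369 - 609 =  -978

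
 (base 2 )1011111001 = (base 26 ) 137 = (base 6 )3305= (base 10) 761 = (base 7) 2135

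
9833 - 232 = 9601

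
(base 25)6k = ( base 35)4u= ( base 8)252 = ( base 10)170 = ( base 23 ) 79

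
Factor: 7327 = 17^1*431^1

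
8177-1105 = 7072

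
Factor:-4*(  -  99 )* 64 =25344=   2^8 * 3^2*11^1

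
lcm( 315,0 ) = 0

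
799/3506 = 799/3506 = 0.23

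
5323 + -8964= -3641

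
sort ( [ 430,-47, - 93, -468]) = [-468, - 93,-47,  430]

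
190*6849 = 1301310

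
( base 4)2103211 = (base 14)3629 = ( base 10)9445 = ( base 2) 10010011100101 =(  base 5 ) 300240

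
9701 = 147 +9554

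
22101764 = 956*23119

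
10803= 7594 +3209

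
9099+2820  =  11919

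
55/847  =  5/77 = 0.06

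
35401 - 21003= 14398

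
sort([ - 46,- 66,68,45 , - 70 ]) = [ - 70,-66, - 46, 45, 68 ]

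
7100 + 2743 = 9843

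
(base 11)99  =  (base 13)84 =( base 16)6c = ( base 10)108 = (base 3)11000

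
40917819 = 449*91131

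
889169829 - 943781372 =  - 54611543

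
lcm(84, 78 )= 1092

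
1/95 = 1/95 = 0.01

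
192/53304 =8/2221=0.00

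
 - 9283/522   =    -  18+113/522 = - 17.78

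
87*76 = 6612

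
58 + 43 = 101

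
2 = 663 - 661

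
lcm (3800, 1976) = 49400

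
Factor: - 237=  - 3^1 * 79^1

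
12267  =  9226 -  - 3041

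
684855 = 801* 855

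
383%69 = 38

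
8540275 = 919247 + 7621028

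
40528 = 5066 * 8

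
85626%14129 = 852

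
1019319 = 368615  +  650704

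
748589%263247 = 222095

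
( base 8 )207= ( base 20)6F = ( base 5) 1020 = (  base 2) 10000111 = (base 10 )135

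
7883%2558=209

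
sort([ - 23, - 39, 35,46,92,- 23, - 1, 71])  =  [ - 39, - 23, - 23, - 1,35, 46, 71,92]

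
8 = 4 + 4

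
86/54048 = 43/27024=0.00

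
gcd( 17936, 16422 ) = 2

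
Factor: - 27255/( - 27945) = 3^( - 4 )*79^1 = 79/81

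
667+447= 1114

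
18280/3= 6093 + 1/3  =  6093.33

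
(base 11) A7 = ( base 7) 225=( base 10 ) 117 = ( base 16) 75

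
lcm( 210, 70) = 210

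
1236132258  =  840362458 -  -395769800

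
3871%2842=1029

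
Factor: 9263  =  59^1*157^1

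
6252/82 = 76 + 10/41  =  76.24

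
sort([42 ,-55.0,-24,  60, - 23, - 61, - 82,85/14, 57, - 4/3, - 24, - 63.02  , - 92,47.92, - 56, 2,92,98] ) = [- 92, - 82, - 63.02,-61, - 56  , - 55.0, - 24, - 24,  -  23, - 4/3,2,85/14, 42,47.92,57,60,92,98] 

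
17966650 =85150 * 211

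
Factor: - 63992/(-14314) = 76/17 =2^2*17^( - 1 )*19^1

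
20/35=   4/7 = 0.57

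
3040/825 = 3  +  113/165 = 3.68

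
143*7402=1058486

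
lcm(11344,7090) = 56720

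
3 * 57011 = 171033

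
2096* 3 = 6288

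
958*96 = 91968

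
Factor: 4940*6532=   32268080 = 2^4*5^1 * 13^1 * 19^1*23^1 * 71^1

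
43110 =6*7185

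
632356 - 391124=241232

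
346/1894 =173/947 = 0.18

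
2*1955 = 3910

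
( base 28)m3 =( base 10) 619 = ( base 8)1153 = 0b1001101011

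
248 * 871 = 216008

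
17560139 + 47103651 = 64663790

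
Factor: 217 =7^1*31^1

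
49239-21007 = 28232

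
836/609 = 836/609= 1.37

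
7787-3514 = 4273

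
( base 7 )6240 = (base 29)2h9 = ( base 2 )100010001000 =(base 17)798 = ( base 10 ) 2184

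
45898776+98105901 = 144004677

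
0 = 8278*0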